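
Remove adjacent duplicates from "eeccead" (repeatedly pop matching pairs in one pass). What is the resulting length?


Input: eeccead
Stack-based adjacent duplicate removal:
  Read 'e': push. Stack: e
  Read 'e': matches stack top 'e' => pop. Stack: (empty)
  Read 'c': push. Stack: c
  Read 'c': matches stack top 'c' => pop. Stack: (empty)
  Read 'e': push. Stack: e
  Read 'a': push. Stack: ea
  Read 'd': push. Stack: ead
Final stack: "ead" (length 3)

3


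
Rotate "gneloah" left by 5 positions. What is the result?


Input: "gneloah", rotate left by 5
First 5 characters: "gnelo"
Remaining characters: "ah"
Concatenate remaining + first: "ah" + "gnelo" = "ahgnelo"

ahgnelo


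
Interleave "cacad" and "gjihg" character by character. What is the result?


Interleaving "cacad" and "gjihg":
  Position 0: 'c' from first, 'g' from second => "cg"
  Position 1: 'a' from first, 'j' from second => "aj"
  Position 2: 'c' from first, 'i' from second => "ci"
  Position 3: 'a' from first, 'h' from second => "ah"
  Position 4: 'd' from first, 'g' from second => "dg"
Result: cgajciahdg

cgajciahdg


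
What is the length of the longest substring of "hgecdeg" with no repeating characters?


Input: "hgecdeg"
Sliding window (track last position of each char):
  Position 0 ('h'): window [0,0] length 1 -- new best
  Position 1 ('g'): window [0,1] length 2 -- new best
  Position 2 ('e'): window [0,2] length 3 -- new best
  Position 3 ('c'): window [0,3] length 4 -- new best
  Position 4 ('d'): window [0,4] length 5 -- new best
  Position 5 ('e'): repeat (last at 2), move window start to 3
  Position 5 ('e'): window [3,5] length 3
  Position 6 ('g'): window [3,6] length 4
Longest substring with no repeats: "hgecd" with length 5

5


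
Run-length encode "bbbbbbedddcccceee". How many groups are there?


Input: bbbbbbedddcccceee
Scanning for consecutive runs:
  Group 1: 'b' x 6 (positions 0-5)
  Group 2: 'e' x 1 (positions 6-6)
  Group 3: 'd' x 3 (positions 7-9)
  Group 4: 'c' x 4 (positions 10-13)
  Group 5: 'e' x 3 (positions 14-16)
Total groups: 5

5


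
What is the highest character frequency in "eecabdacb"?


Input: eecabdacb
Character counts:
  'a': 2
  'b': 2
  'c': 2
  'd': 1
  'e': 2
Maximum frequency: 2

2


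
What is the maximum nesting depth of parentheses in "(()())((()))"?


Input: "(()())((()))"
Tracking depth:
  Position 0 '(': depth becomes 1
  Position 1 '(': depth becomes 2
  Position 2 ')': depth becomes 1
  Position 3 '(': depth becomes 2
  Position 4 ')': depth becomes 1
  Position 5 ')': depth becomes 0
  Position 6 '(': depth becomes 1
  Position 7 '(': depth becomes 2
  Position 8 '(': depth becomes 3
  Position 9 ')': depth becomes 2
  Position 10 ')': depth becomes 1
  Position 11 ')': depth becomes 0
Maximum depth reached: 3

3


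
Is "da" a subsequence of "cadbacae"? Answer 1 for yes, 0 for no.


Check if "da" is a subsequence of "cadbacae"
Greedy scan:
  Position 0 ('c'): no match needed
  Position 1 ('a'): no match needed
  Position 2 ('d'): matches sub[0] = 'd'
  Position 3 ('b'): no match needed
  Position 4 ('a'): matches sub[1] = 'a'
  Position 5 ('c'): no match needed
  Position 6 ('a'): no match needed
  Position 7 ('e'): no match needed
All 2 characters matched => is a subsequence

1


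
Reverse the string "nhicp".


Input: nhicp
Reading characters right to left:
  Position 4: 'p'
  Position 3: 'c'
  Position 2: 'i'
  Position 1: 'h'
  Position 0: 'n'
Reversed: pcihn

pcihn


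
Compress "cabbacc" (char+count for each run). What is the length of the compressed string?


Input: cabbacc
Runs:
  'c' x 1 => "c1"
  'a' x 1 => "a1"
  'b' x 2 => "b2"
  'a' x 1 => "a1"
  'c' x 2 => "c2"
Compressed: "c1a1b2a1c2"
Compressed length: 10

10


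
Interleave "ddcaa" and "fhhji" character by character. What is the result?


Interleaving "ddcaa" and "fhhji":
  Position 0: 'd' from first, 'f' from second => "df"
  Position 1: 'd' from first, 'h' from second => "dh"
  Position 2: 'c' from first, 'h' from second => "ch"
  Position 3: 'a' from first, 'j' from second => "aj"
  Position 4: 'a' from first, 'i' from second => "ai"
Result: dfdhchajai

dfdhchajai


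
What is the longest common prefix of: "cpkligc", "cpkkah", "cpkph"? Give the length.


Words: cpkligc, cpkkah, cpkph
  Position 0: all 'c' => match
  Position 1: all 'p' => match
  Position 2: all 'k' => match
  Position 3: ('l', 'k', 'p') => mismatch, stop
LCP = "cpk" (length 3)

3


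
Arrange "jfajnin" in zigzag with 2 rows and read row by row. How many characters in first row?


Zigzag "jfajnin" into 2 rows:
Placing characters:
  'j' => row 0
  'f' => row 1
  'a' => row 0
  'j' => row 1
  'n' => row 0
  'i' => row 1
  'n' => row 0
Rows:
  Row 0: "jann"
  Row 1: "fji"
First row length: 4

4


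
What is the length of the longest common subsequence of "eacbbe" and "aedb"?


LCS of "eacbbe" and "aedb"
DP table:
           a    e    d    b
      0    0    0    0    0
  e   0    0    1    1    1
  a   0    1    1    1    1
  c   0    1    1    1    1
  b   0    1    1    1    2
  b   0    1    1    1    2
  e   0    1    2    2    2
LCS length = dp[6][4] = 2

2


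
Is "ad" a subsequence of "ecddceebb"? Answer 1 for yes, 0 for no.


Check if "ad" is a subsequence of "ecddceebb"
Greedy scan:
  Position 0 ('e'): no match needed
  Position 1 ('c'): no match needed
  Position 2 ('d'): no match needed
  Position 3 ('d'): no match needed
  Position 4 ('c'): no match needed
  Position 5 ('e'): no match needed
  Position 6 ('e'): no match needed
  Position 7 ('b'): no match needed
  Position 8 ('b'): no match needed
Only matched 0/2 characters => not a subsequence

0


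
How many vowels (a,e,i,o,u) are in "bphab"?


Input: bphab
Checking each character:
  'b' at position 0: consonant
  'p' at position 1: consonant
  'h' at position 2: consonant
  'a' at position 3: vowel (running total: 1)
  'b' at position 4: consonant
Total vowels: 1

1


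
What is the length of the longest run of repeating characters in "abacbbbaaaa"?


Input: "abacbbbaaaa"
Scanning for longest run:
  Position 1 ('b'): new char, reset run to 1
  Position 2 ('a'): new char, reset run to 1
  Position 3 ('c'): new char, reset run to 1
  Position 4 ('b'): new char, reset run to 1
  Position 5 ('b'): continues run of 'b', length=2
  Position 6 ('b'): continues run of 'b', length=3
  Position 7 ('a'): new char, reset run to 1
  Position 8 ('a'): continues run of 'a', length=2
  Position 9 ('a'): continues run of 'a', length=3
  Position 10 ('a'): continues run of 'a', length=4
Longest run: 'a' with length 4

4


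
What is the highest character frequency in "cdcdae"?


Input: cdcdae
Character counts:
  'a': 1
  'c': 2
  'd': 2
  'e': 1
Maximum frequency: 2

2


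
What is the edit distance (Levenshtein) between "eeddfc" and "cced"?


Computing edit distance: "eeddfc" -> "cced"
DP table:
           c    c    e    d
      0    1    2    3    4
  e   1    1    2    2    3
  e   2    2    2    2    3
  d   3    3    3    3    2
  d   4    4    4    4    3
  f   5    5    5    5    4
  c   6    5    5    6    5
Edit distance = dp[6][4] = 5

5


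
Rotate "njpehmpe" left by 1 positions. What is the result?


Input: "njpehmpe", rotate left by 1
First 1 characters: "n"
Remaining characters: "jpehmpe"
Concatenate remaining + first: "jpehmpe" + "n" = "jpehmpen"

jpehmpen


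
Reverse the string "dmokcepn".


Input: dmokcepn
Reading characters right to left:
  Position 7: 'n'
  Position 6: 'p'
  Position 5: 'e'
  Position 4: 'c'
  Position 3: 'k'
  Position 2: 'o'
  Position 1: 'm'
  Position 0: 'd'
Reversed: npeckomd

npeckomd


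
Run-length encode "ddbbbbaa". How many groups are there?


Input: ddbbbbaa
Scanning for consecutive runs:
  Group 1: 'd' x 2 (positions 0-1)
  Group 2: 'b' x 4 (positions 2-5)
  Group 3: 'a' x 2 (positions 6-7)
Total groups: 3

3


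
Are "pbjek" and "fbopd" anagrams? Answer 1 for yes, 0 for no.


Strings: "pbjek", "fbopd"
Sorted first:  bejkp
Sorted second: bdfop
Differ at position 1: 'e' vs 'd' => not anagrams

0


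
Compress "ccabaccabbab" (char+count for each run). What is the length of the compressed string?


Input: ccabaccabbab
Runs:
  'c' x 2 => "c2"
  'a' x 1 => "a1"
  'b' x 1 => "b1"
  'a' x 1 => "a1"
  'c' x 2 => "c2"
  'a' x 1 => "a1"
  'b' x 2 => "b2"
  'a' x 1 => "a1"
  'b' x 1 => "b1"
Compressed: "c2a1b1a1c2a1b2a1b1"
Compressed length: 18

18


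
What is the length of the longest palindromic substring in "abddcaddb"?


Input: "abddcaddb"
Checking substrings for palindromes:
  [2:4] "dd" (len 2) => palindrome
  [6:8] "dd" (len 2) => palindrome
Longest palindromic substring: "dd" with length 2

2


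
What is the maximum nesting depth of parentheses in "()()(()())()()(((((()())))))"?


Input: "()()(()())()()(((((()())))))"
Tracking depth:
  Position 0 '(': depth becomes 1
  Position 1 ')': depth becomes 0
  Position 2 '(': depth becomes 1
  Position 3 ')': depth becomes 0
  Position 4 '(': depth becomes 1
  Position 5 '(': depth becomes 2
  Position 6 ')': depth becomes 1
  Position 7 '(': depth becomes 2
  Position 8 ')': depth becomes 1
  Position 9 ')': depth becomes 0
  Position 10 '(': depth becomes 1
  Position 11 ')': depth becomes 0
  Position 12 '(': depth becomes 1
  Position 13 ')': depth becomes 0
  Position 14 '(': depth becomes 1
  Position 15 '(': depth becomes 2
  Position 16 '(': depth becomes 3
  Position 17 '(': depth becomes 4
  Position 18 '(': depth becomes 5
  Position 19 '(': depth becomes 6
  Position 20 ')': depth becomes 5
  Position 21 '(': depth becomes 6
  Position 22 ')': depth becomes 5
  Position 23 ')': depth becomes 4
  Position 24 ')': depth becomes 3
  Position 25 ')': depth becomes 2
  Position 26 ')': depth becomes 1
  Position 27 ')': depth becomes 0
Maximum depth reached: 6

6


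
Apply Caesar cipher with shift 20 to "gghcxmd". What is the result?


Caesar cipher: shift "gghcxmd" by 20
  'g' (pos 6) + 20 = pos 0 = 'a'
  'g' (pos 6) + 20 = pos 0 = 'a'
  'h' (pos 7) + 20 = pos 1 = 'b'
  'c' (pos 2) + 20 = pos 22 = 'w'
  'x' (pos 23) + 20 = pos 17 = 'r'
  'm' (pos 12) + 20 = pos 6 = 'g'
  'd' (pos 3) + 20 = pos 23 = 'x'
Result: aabwrgx

aabwrgx


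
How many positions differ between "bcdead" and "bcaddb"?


Comparing "bcdead" and "bcaddb" position by position:
  Position 0: 'b' vs 'b' => same
  Position 1: 'c' vs 'c' => same
  Position 2: 'd' vs 'a' => DIFFER
  Position 3: 'e' vs 'd' => DIFFER
  Position 4: 'a' vs 'd' => DIFFER
  Position 5: 'd' vs 'b' => DIFFER
Positions that differ: 4

4


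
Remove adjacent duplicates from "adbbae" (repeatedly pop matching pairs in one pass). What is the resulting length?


Input: adbbae
Stack-based adjacent duplicate removal:
  Read 'a': push. Stack: a
  Read 'd': push. Stack: ad
  Read 'b': push. Stack: adb
  Read 'b': matches stack top 'b' => pop. Stack: ad
  Read 'a': push. Stack: ada
  Read 'e': push. Stack: adae
Final stack: "adae" (length 4)

4


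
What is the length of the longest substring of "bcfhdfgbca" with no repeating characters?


Input: "bcfhdfgbca"
Sliding window (track last position of each char):
  Position 0 ('b'): window [0,0] length 1 -- new best
  Position 1 ('c'): window [0,1] length 2 -- new best
  Position 2 ('f'): window [0,2] length 3 -- new best
  Position 3 ('h'): window [0,3] length 4 -- new best
  Position 4 ('d'): window [0,4] length 5 -- new best
  Position 5 ('f'): repeat (last at 2), move window start to 3
  Position 5 ('f'): window [3,5] length 3
  Position 6 ('g'): window [3,6] length 4
  Position 7 ('b'): window [3,7] length 5
  Position 8 ('c'): window [3,8] length 6 -- new best
  Position 9 ('a'): window [3,9] length 7 -- new best
Longest substring with no repeats: "hdfgbca" with length 7

7


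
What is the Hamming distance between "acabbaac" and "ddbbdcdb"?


Comparing "acabbaac" and "ddbbdcdb" position by position:
  Position 0: 'a' vs 'd' => differ
  Position 1: 'c' vs 'd' => differ
  Position 2: 'a' vs 'b' => differ
  Position 3: 'b' vs 'b' => same
  Position 4: 'b' vs 'd' => differ
  Position 5: 'a' vs 'c' => differ
  Position 6: 'a' vs 'd' => differ
  Position 7: 'c' vs 'b' => differ
Total differences (Hamming distance): 7

7


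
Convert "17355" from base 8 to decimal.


Input: "17355" in base 8
Positional expansion:
  Digit '1' (value 1) x 8^4 = 4096
  Digit '7' (value 7) x 8^3 = 3584
  Digit '3' (value 3) x 8^2 = 192
  Digit '5' (value 5) x 8^1 = 40
  Digit '5' (value 5) x 8^0 = 5
Sum = 7917

7917


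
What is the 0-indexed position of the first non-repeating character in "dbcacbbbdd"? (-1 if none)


Input: dbcacbbbdd
Character frequencies:
  'a': 1
  'b': 4
  'c': 2
  'd': 3
Scanning left to right for freq == 1:
  Position 0 ('d'): freq=3, skip
  Position 1 ('b'): freq=4, skip
  Position 2 ('c'): freq=2, skip
  Position 3 ('a'): unique! => answer = 3

3


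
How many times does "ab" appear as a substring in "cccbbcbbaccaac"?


Searching for "ab" in "cccbbcbbaccaac"
Scanning each position:
  Position 0: "cc" => no
  Position 1: "cc" => no
  Position 2: "cb" => no
  Position 3: "bb" => no
  Position 4: "bc" => no
  Position 5: "cb" => no
  Position 6: "bb" => no
  Position 7: "ba" => no
  Position 8: "ac" => no
  Position 9: "cc" => no
  Position 10: "ca" => no
  Position 11: "aa" => no
  Position 12: "ac" => no
Total occurrences: 0

0


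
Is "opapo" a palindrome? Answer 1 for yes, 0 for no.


Input: opapo
Reversed: opapo
  Compare pos 0 ('o') with pos 4 ('o'): match
  Compare pos 1 ('p') with pos 3 ('p'): match
Result: palindrome

1


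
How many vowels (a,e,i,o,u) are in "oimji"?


Input: oimji
Checking each character:
  'o' at position 0: vowel (running total: 1)
  'i' at position 1: vowel (running total: 2)
  'm' at position 2: consonant
  'j' at position 3: consonant
  'i' at position 4: vowel (running total: 3)
Total vowels: 3

3


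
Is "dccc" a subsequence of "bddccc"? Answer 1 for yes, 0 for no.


Check if "dccc" is a subsequence of "bddccc"
Greedy scan:
  Position 0 ('b'): no match needed
  Position 1 ('d'): matches sub[0] = 'd'
  Position 2 ('d'): no match needed
  Position 3 ('c'): matches sub[1] = 'c'
  Position 4 ('c'): matches sub[2] = 'c'
  Position 5 ('c'): matches sub[3] = 'c'
All 4 characters matched => is a subsequence

1


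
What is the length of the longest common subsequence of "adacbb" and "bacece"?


LCS of "adacbb" and "bacece"
DP table:
           b    a    c    e    c    e
      0    0    0    0    0    0    0
  a   0    0    1    1    1    1    1
  d   0    0    1    1    1    1    1
  a   0    0    1    1    1    1    1
  c   0    0    1    2    2    2    2
  b   0    1    1    2    2    2    2
  b   0    1    1    2    2    2    2
LCS length = dp[6][6] = 2

2


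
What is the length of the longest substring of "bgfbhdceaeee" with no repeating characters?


Input: "bgfbhdceaeee"
Sliding window (track last position of each char):
  Position 0 ('b'): window [0,0] length 1 -- new best
  Position 1 ('g'): window [0,1] length 2 -- new best
  Position 2 ('f'): window [0,2] length 3 -- new best
  Position 3 ('b'): repeat (last at 0), move window start to 1
  Position 3 ('b'): window [1,3] length 3
  Position 4 ('h'): window [1,4] length 4 -- new best
  Position 5 ('d'): window [1,5] length 5 -- new best
  Position 6 ('c'): window [1,6] length 6 -- new best
  Position 7 ('e'): window [1,7] length 7 -- new best
  Position 8 ('a'): window [1,8] length 8 -- new best
  Position 9 ('e'): repeat (last at 7), move window start to 8
  Position 9 ('e'): window [8,9] length 2
  Position 10 ('e'): repeat (last at 9), move window start to 10
  Position 10 ('e'): window [10,10] length 1
  Position 11 ('e'): repeat (last at 10), move window start to 11
  Position 11 ('e'): window [11,11] length 1
Longest substring with no repeats: "gfbhdcea" with length 8

8


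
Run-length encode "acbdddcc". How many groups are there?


Input: acbdddcc
Scanning for consecutive runs:
  Group 1: 'a' x 1 (positions 0-0)
  Group 2: 'c' x 1 (positions 1-1)
  Group 3: 'b' x 1 (positions 2-2)
  Group 4: 'd' x 3 (positions 3-5)
  Group 5: 'c' x 2 (positions 6-7)
Total groups: 5

5


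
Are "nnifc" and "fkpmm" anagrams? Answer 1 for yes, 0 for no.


Strings: "nnifc", "fkpmm"
Sorted first:  cfinn
Sorted second: fkmmp
Differ at position 0: 'c' vs 'f' => not anagrams

0


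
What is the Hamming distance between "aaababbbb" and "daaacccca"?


Comparing "aaababbbb" and "daaacccca" position by position:
  Position 0: 'a' vs 'd' => differ
  Position 1: 'a' vs 'a' => same
  Position 2: 'a' vs 'a' => same
  Position 3: 'b' vs 'a' => differ
  Position 4: 'a' vs 'c' => differ
  Position 5: 'b' vs 'c' => differ
  Position 6: 'b' vs 'c' => differ
  Position 7: 'b' vs 'c' => differ
  Position 8: 'b' vs 'a' => differ
Total differences (Hamming distance): 7

7


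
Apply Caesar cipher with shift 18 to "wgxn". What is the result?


Caesar cipher: shift "wgxn" by 18
  'w' (pos 22) + 18 = pos 14 = 'o'
  'g' (pos 6) + 18 = pos 24 = 'y'
  'x' (pos 23) + 18 = pos 15 = 'p'
  'n' (pos 13) + 18 = pos 5 = 'f'
Result: oypf

oypf


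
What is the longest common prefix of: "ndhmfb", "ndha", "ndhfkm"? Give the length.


Words: ndhmfb, ndha, ndhfkm
  Position 0: all 'n' => match
  Position 1: all 'd' => match
  Position 2: all 'h' => match
  Position 3: ('m', 'a', 'f') => mismatch, stop
LCP = "ndh" (length 3)

3


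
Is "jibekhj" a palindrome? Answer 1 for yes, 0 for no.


Input: jibekhj
Reversed: jhkebij
  Compare pos 0 ('j') with pos 6 ('j'): match
  Compare pos 1 ('i') with pos 5 ('h'): MISMATCH
  Compare pos 2 ('b') with pos 4 ('k'): MISMATCH
Result: not a palindrome

0


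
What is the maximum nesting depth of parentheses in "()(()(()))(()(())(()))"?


Input: "()(()(()))(()(())(()))"
Tracking depth:
  Position 0 '(': depth becomes 1
  Position 1 ')': depth becomes 0
  Position 2 '(': depth becomes 1
  Position 3 '(': depth becomes 2
  Position 4 ')': depth becomes 1
  Position 5 '(': depth becomes 2
  Position 6 '(': depth becomes 3
  Position 7 ')': depth becomes 2
  Position 8 ')': depth becomes 1
  Position 9 ')': depth becomes 0
  Position 10 '(': depth becomes 1
  Position 11 '(': depth becomes 2
  Position 12 ')': depth becomes 1
  Position 13 '(': depth becomes 2
  Position 14 '(': depth becomes 3
  Position 15 ')': depth becomes 2
  Position 16 ')': depth becomes 1
  Position 17 '(': depth becomes 2
  Position 18 '(': depth becomes 3
  Position 19 ')': depth becomes 2
  Position 20 ')': depth becomes 1
  Position 21 ')': depth becomes 0
Maximum depth reached: 3

3


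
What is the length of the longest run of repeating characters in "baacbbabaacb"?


Input: "baacbbabaacb"
Scanning for longest run:
  Position 1 ('a'): new char, reset run to 1
  Position 2 ('a'): continues run of 'a', length=2
  Position 3 ('c'): new char, reset run to 1
  Position 4 ('b'): new char, reset run to 1
  Position 5 ('b'): continues run of 'b', length=2
  Position 6 ('a'): new char, reset run to 1
  Position 7 ('b'): new char, reset run to 1
  Position 8 ('a'): new char, reset run to 1
  Position 9 ('a'): continues run of 'a', length=2
  Position 10 ('c'): new char, reset run to 1
  Position 11 ('b'): new char, reset run to 1
Longest run: 'a' with length 2

2


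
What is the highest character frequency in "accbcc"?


Input: accbcc
Character counts:
  'a': 1
  'b': 1
  'c': 4
Maximum frequency: 4

4


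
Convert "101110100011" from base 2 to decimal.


Input: "101110100011" in base 2
Positional expansion:
  Digit '1' (value 1) x 2^11 = 2048
  Digit '0' (value 0) x 2^10 = 0
  Digit '1' (value 1) x 2^9 = 512
  Digit '1' (value 1) x 2^8 = 256
  Digit '1' (value 1) x 2^7 = 128
  Digit '0' (value 0) x 2^6 = 0
  Digit '1' (value 1) x 2^5 = 32
  Digit '0' (value 0) x 2^4 = 0
  Digit '0' (value 0) x 2^3 = 0
  Digit '0' (value 0) x 2^2 = 0
  Digit '1' (value 1) x 2^1 = 2
  Digit '1' (value 1) x 2^0 = 1
Sum = 2979

2979


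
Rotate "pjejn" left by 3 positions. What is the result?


Input: "pjejn", rotate left by 3
First 3 characters: "pje"
Remaining characters: "jn"
Concatenate remaining + first: "jn" + "pje" = "jnpje"

jnpje


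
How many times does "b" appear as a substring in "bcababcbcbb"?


Searching for "b" in "bcababcbcbb"
Scanning each position:
  Position 0: "b" => MATCH
  Position 1: "c" => no
  Position 2: "a" => no
  Position 3: "b" => MATCH
  Position 4: "a" => no
  Position 5: "b" => MATCH
  Position 6: "c" => no
  Position 7: "b" => MATCH
  Position 8: "c" => no
  Position 9: "b" => MATCH
  Position 10: "b" => MATCH
Total occurrences: 6

6


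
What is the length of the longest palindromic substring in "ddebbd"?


Input: "ddebbd"
Checking substrings for palindromes:
  [0:2] "dd" (len 2) => palindrome
  [3:5] "bb" (len 2) => palindrome
Longest palindromic substring: "dd" with length 2

2


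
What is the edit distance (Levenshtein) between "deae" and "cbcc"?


Computing edit distance: "deae" -> "cbcc"
DP table:
           c    b    c    c
      0    1    2    3    4
  d   1    1    2    3    4
  e   2    2    2    3    4
  a   3    3    3    3    4
  e   4    4    4    4    4
Edit distance = dp[4][4] = 4

4


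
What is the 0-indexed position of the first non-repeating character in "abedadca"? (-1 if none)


Input: abedadca
Character frequencies:
  'a': 3
  'b': 1
  'c': 1
  'd': 2
  'e': 1
Scanning left to right for freq == 1:
  Position 0 ('a'): freq=3, skip
  Position 1 ('b'): unique! => answer = 1

1


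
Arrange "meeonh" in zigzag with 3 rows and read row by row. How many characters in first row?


Zigzag "meeonh" into 3 rows:
Placing characters:
  'm' => row 0
  'e' => row 1
  'e' => row 2
  'o' => row 1
  'n' => row 0
  'h' => row 1
Rows:
  Row 0: "mn"
  Row 1: "eoh"
  Row 2: "e"
First row length: 2

2


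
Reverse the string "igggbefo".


Input: igggbefo
Reading characters right to left:
  Position 7: 'o'
  Position 6: 'f'
  Position 5: 'e'
  Position 4: 'b'
  Position 3: 'g'
  Position 2: 'g'
  Position 1: 'g'
  Position 0: 'i'
Reversed: ofebgggi

ofebgggi


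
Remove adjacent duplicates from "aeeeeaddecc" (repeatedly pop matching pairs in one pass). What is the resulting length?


Input: aeeeeaddecc
Stack-based adjacent duplicate removal:
  Read 'a': push. Stack: a
  Read 'e': push. Stack: ae
  Read 'e': matches stack top 'e' => pop. Stack: a
  Read 'e': push. Stack: ae
  Read 'e': matches stack top 'e' => pop. Stack: a
  Read 'a': matches stack top 'a' => pop. Stack: (empty)
  Read 'd': push. Stack: d
  Read 'd': matches stack top 'd' => pop. Stack: (empty)
  Read 'e': push. Stack: e
  Read 'c': push. Stack: ec
  Read 'c': matches stack top 'c' => pop. Stack: e
Final stack: "e" (length 1)

1


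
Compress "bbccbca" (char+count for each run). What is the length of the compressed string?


Input: bbccbca
Runs:
  'b' x 2 => "b2"
  'c' x 2 => "c2"
  'b' x 1 => "b1"
  'c' x 1 => "c1"
  'a' x 1 => "a1"
Compressed: "b2c2b1c1a1"
Compressed length: 10

10


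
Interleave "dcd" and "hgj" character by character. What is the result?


Interleaving "dcd" and "hgj":
  Position 0: 'd' from first, 'h' from second => "dh"
  Position 1: 'c' from first, 'g' from second => "cg"
  Position 2: 'd' from first, 'j' from second => "dj"
Result: dhcgdj

dhcgdj


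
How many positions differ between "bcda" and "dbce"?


Comparing "bcda" and "dbce" position by position:
  Position 0: 'b' vs 'd' => DIFFER
  Position 1: 'c' vs 'b' => DIFFER
  Position 2: 'd' vs 'c' => DIFFER
  Position 3: 'a' vs 'e' => DIFFER
Positions that differ: 4

4


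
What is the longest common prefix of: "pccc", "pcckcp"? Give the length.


Words: pccc, pcckcp
  Position 0: all 'p' => match
  Position 1: all 'c' => match
  Position 2: all 'c' => match
  Position 3: ('c', 'k') => mismatch, stop
LCP = "pcc" (length 3)

3


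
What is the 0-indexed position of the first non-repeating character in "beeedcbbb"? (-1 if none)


Input: beeedcbbb
Character frequencies:
  'b': 4
  'c': 1
  'd': 1
  'e': 3
Scanning left to right for freq == 1:
  Position 0 ('b'): freq=4, skip
  Position 1 ('e'): freq=3, skip
  Position 2 ('e'): freq=3, skip
  Position 3 ('e'): freq=3, skip
  Position 4 ('d'): unique! => answer = 4

4


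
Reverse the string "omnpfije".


Input: omnpfije
Reading characters right to left:
  Position 7: 'e'
  Position 6: 'j'
  Position 5: 'i'
  Position 4: 'f'
  Position 3: 'p'
  Position 2: 'n'
  Position 1: 'm'
  Position 0: 'o'
Reversed: ejifpnmo

ejifpnmo


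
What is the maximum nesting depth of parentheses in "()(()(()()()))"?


Input: "()(()(()()()))"
Tracking depth:
  Position 0 '(': depth becomes 1
  Position 1 ')': depth becomes 0
  Position 2 '(': depth becomes 1
  Position 3 '(': depth becomes 2
  Position 4 ')': depth becomes 1
  Position 5 '(': depth becomes 2
  Position 6 '(': depth becomes 3
  Position 7 ')': depth becomes 2
  Position 8 '(': depth becomes 3
  Position 9 ')': depth becomes 2
  Position 10 '(': depth becomes 3
  Position 11 ')': depth becomes 2
  Position 12 ')': depth becomes 1
  Position 13 ')': depth becomes 0
Maximum depth reached: 3

3


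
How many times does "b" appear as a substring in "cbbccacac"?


Searching for "b" in "cbbccacac"
Scanning each position:
  Position 0: "c" => no
  Position 1: "b" => MATCH
  Position 2: "b" => MATCH
  Position 3: "c" => no
  Position 4: "c" => no
  Position 5: "a" => no
  Position 6: "c" => no
  Position 7: "a" => no
  Position 8: "c" => no
Total occurrences: 2

2


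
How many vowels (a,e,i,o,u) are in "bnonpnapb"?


Input: bnonpnapb
Checking each character:
  'b' at position 0: consonant
  'n' at position 1: consonant
  'o' at position 2: vowel (running total: 1)
  'n' at position 3: consonant
  'p' at position 4: consonant
  'n' at position 5: consonant
  'a' at position 6: vowel (running total: 2)
  'p' at position 7: consonant
  'b' at position 8: consonant
Total vowels: 2

2


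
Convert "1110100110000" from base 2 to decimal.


Input: "1110100110000" in base 2
Positional expansion:
  Digit '1' (value 1) x 2^12 = 4096
  Digit '1' (value 1) x 2^11 = 2048
  Digit '1' (value 1) x 2^10 = 1024
  Digit '0' (value 0) x 2^9 = 0
  Digit '1' (value 1) x 2^8 = 256
  Digit '0' (value 0) x 2^7 = 0
  Digit '0' (value 0) x 2^6 = 0
  Digit '1' (value 1) x 2^5 = 32
  Digit '1' (value 1) x 2^4 = 16
  Digit '0' (value 0) x 2^3 = 0
  Digit '0' (value 0) x 2^2 = 0
  Digit '0' (value 0) x 2^1 = 0
  Digit '0' (value 0) x 2^0 = 0
Sum = 7472

7472


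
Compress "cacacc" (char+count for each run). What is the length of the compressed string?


Input: cacacc
Runs:
  'c' x 1 => "c1"
  'a' x 1 => "a1"
  'c' x 1 => "c1"
  'a' x 1 => "a1"
  'c' x 2 => "c2"
Compressed: "c1a1c1a1c2"
Compressed length: 10

10


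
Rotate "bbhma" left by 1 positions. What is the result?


Input: "bbhma", rotate left by 1
First 1 characters: "b"
Remaining characters: "bhma"
Concatenate remaining + first: "bhma" + "b" = "bhmab"

bhmab


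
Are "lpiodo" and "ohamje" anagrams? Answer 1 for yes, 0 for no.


Strings: "lpiodo", "ohamje"
Sorted first:  diloop
Sorted second: aehjmo
Differ at position 0: 'd' vs 'a' => not anagrams

0


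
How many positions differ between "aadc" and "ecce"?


Comparing "aadc" and "ecce" position by position:
  Position 0: 'a' vs 'e' => DIFFER
  Position 1: 'a' vs 'c' => DIFFER
  Position 2: 'd' vs 'c' => DIFFER
  Position 3: 'c' vs 'e' => DIFFER
Positions that differ: 4

4


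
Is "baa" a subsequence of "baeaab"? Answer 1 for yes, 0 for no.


Check if "baa" is a subsequence of "baeaab"
Greedy scan:
  Position 0 ('b'): matches sub[0] = 'b'
  Position 1 ('a'): matches sub[1] = 'a'
  Position 2 ('e'): no match needed
  Position 3 ('a'): matches sub[2] = 'a'
  Position 4 ('a'): no match needed
  Position 5 ('b'): no match needed
All 3 characters matched => is a subsequence

1


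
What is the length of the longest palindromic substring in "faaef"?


Input: "faaef"
Checking substrings for palindromes:
  [1:3] "aa" (len 2) => palindrome
Longest palindromic substring: "aa" with length 2

2


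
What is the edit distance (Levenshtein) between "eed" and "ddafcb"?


Computing edit distance: "eed" -> "ddafcb"
DP table:
           d    d    a    f    c    b
      0    1    2    3    4    5    6
  e   1    1    2    3    4    5    6
  e   2    2    2    3    4    5    6
  d   3    2    2    3    4    5    6
Edit distance = dp[3][6] = 6

6


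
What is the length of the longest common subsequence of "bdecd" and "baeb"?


LCS of "bdecd" and "baeb"
DP table:
           b    a    e    b
      0    0    0    0    0
  b   0    1    1    1    1
  d   0    1    1    1    1
  e   0    1    1    2    2
  c   0    1    1    2    2
  d   0    1    1    2    2
LCS length = dp[5][4] = 2

2


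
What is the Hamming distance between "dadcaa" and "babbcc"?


Comparing "dadcaa" and "babbcc" position by position:
  Position 0: 'd' vs 'b' => differ
  Position 1: 'a' vs 'a' => same
  Position 2: 'd' vs 'b' => differ
  Position 3: 'c' vs 'b' => differ
  Position 4: 'a' vs 'c' => differ
  Position 5: 'a' vs 'c' => differ
Total differences (Hamming distance): 5

5


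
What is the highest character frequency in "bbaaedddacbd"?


Input: bbaaedddacbd
Character counts:
  'a': 3
  'b': 3
  'c': 1
  'd': 4
  'e': 1
Maximum frequency: 4

4


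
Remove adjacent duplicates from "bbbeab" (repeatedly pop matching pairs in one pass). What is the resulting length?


Input: bbbeab
Stack-based adjacent duplicate removal:
  Read 'b': push. Stack: b
  Read 'b': matches stack top 'b' => pop. Stack: (empty)
  Read 'b': push. Stack: b
  Read 'e': push. Stack: be
  Read 'a': push. Stack: bea
  Read 'b': push. Stack: beab
Final stack: "beab" (length 4)

4


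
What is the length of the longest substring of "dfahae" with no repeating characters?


Input: "dfahae"
Sliding window (track last position of each char):
  Position 0 ('d'): window [0,0] length 1 -- new best
  Position 1 ('f'): window [0,1] length 2 -- new best
  Position 2 ('a'): window [0,2] length 3 -- new best
  Position 3 ('h'): window [0,3] length 4 -- new best
  Position 4 ('a'): repeat (last at 2), move window start to 3
  Position 4 ('a'): window [3,4] length 2
  Position 5 ('e'): window [3,5] length 3
Longest substring with no repeats: "dfah" with length 4

4


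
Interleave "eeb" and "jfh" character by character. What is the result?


Interleaving "eeb" and "jfh":
  Position 0: 'e' from first, 'j' from second => "ej"
  Position 1: 'e' from first, 'f' from second => "ef"
  Position 2: 'b' from first, 'h' from second => "bh"
Result: ejefbh

ejefbh


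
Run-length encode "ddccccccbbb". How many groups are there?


Input: ddccccccbbb
Scanning for consecutive runs:
  Group 1: 'd' x 2 (positions 0-1)
  Group 2: 'c' x 6 (positions 2-7)
  Group 3: 'b' x 3 (positions 8-10)
Total groups: 3

3


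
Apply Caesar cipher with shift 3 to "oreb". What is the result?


Caesar cipher: shift "oreb" by 3
  'o' (pos 14) + 3 = pos 17 = 'r'
  'r' (pos 17) + 3 = pos 20 = 'u'
  'e' (pos 4) + 3 = pos 7 = 'h'
  'b' (pos 1) + 3 = pos 4 = 'e'
Result: ruhe

ruhe


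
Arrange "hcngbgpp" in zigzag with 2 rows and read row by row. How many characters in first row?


Zigzag "hcngbgpp" into 2 rows:
Placing characters:
  'h' => row 0
  'c' => row 1
  'n' => row 0
  'g' => row 1
  'b' => row 0
  'g' => row 1
  'p' => row 0
  'p' => row 1
Rows:
  Row 0: "hnbp"
  Row 1: "cggp"
First row length: 4

4


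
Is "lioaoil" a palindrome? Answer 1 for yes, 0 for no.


Input: lioaoil
Reversed: lioaoil
  Compare pos 0 ('l') with pos 6 ('l'): match
  Compare pos 1 ('i') with pos 5 ('i'): match
  Compare pos 2 ('o') with pos 4 ('o'): match
Result: palindrome

1


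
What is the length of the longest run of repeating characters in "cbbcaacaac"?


Input: "cbbcaacaac"
Scanning for longest run:
  Position 1 ('b'): new char, reset run to 1
  Position 2 ('b'): continues run of 'b', length=2
  Position 3 ('c'): new char, reset run to 1
  Position 4 ('a'): new char, reset run to 1
  Position 5 ('a'): continues run of 'a', length=2
  Position 6 ('c'): new char, reset run to 1
  Position 7 ('a'): new char, reset run to 1
  Position 8 ('a'): continues run of 'a', length=2
  Position 9 ('c'): new char, reset run to 1
Longest run: 'b' with length 2

2


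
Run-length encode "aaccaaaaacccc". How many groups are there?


Input: aaccaaaaacccc
Scanning for consecutive runs:
  Group 1: 'a' x 2 (positions 0-1)
  Group 2: 'c' x 2 (positions 2-3)
  Group 3: 'a' x 5 (positions 4-8)
  Group 4: 'c' x 4 (positions 9-12)
Total groups: 4

4


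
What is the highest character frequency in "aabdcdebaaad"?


Input: aabdcdebaaad
Character counts:
  'a': 5
  'b': 2
  'c': 1
  'd': 3
  'e': 1
Maximum frequency: 5

5


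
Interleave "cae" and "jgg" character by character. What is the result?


Interleaving "cae" and "jgg":
  Position 0: 'c' from first, 'j' from second => "cj"
  Position 1: 'a' from first, 'g' from second => "ag"
  Position 2: 'e' from first, 'g' from second => "eg"
Result: cjageg

cjageg


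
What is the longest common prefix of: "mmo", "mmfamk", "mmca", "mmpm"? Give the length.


Words: mmo, mmfamk, mmca, mmpm
  Position 0: all 'm' => match
  Position 1: all 'm' => match
  Position 2: ('o', 'f', 'c', 'p') => mismatch, stop
LCP = "mm" (length 2)

2


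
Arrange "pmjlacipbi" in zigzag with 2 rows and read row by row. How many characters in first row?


Zigzag "pmjlacipbi" into 2 rows:
Placing characters:
  'p' => row 0
  'm' => row 1
  'j' => row 0
  'l' => row 1
  'a' => row 0
  'c' => row 1
  'i' => row 0
  'p' => row 1
  'b' => row 0
  'i' => row 1
Rows:
  Row 0: "pjaib"
  Row 1: "mlcpi"
First row length: 5

5


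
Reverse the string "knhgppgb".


Input: knhgppgb
Reading characters right to left:
  Position 7: 'b'
  Position 6: 'g'
  Position 5: 'p'
  Position 4: 'p'
  Position 3: 'g'
  Position 2: 'h'
  Position 1: 'n'
  Position 0: 'k'
Reversed: bgppghnk

bgppghnk


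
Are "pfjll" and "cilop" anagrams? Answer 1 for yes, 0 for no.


Strings: "pfjll", "cilop"
Sorted first:  fjllp
Sorted second: cilop
Differ at position 0: 'f' vs 'c' => not anagrams

0


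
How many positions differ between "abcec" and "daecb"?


Comparing "abcec" and "daecb" position by position:
  Position 0: 'a' vs 'd' => DIFFER
  Position 1: 'b' vs 'a' => DIFFER
  Position 2: 'c' vs 'e' => DIFFER
  Position 3: 'e' vs 'c' => DIFFER
  Position 4: 'c' vs 'b' => DIFFER
Positions that differ: 5

5


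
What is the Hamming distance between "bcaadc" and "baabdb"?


Comparing "bcaadc" and "baabdb" position by position:
  Position 0: 'b' vs 'b' => same
  Position 1: 'c' vs 'a' => differ
  Position 2: 'a' vs 'a' => same
  Position 3: 'a' vs 'b' => differ
  Position 4: 'd' vs 'd' => same
  Position 5: 'c' vs 'b' => differ
Total differences (Hamming distance): 3

3


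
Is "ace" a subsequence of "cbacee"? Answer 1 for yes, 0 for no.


Check if "ace" is a subsequence of "cbacee"
Greedy scan:
  Position 0 ('c'): no match needed
  Position 1 ('b'): no match needed
  Position 2 ('a'): matches sub[0] = 'a'
  Position 3 ('c'): matches sub[1] = 'c'
  Position 4 ('e'): matches sub[2] = 'e'
  Position 5 ('e'): no match needed
All 3 characters matched => is a subsequence

1


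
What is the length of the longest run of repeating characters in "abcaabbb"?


Input: "abcaabbb"
Scanning for longest run:
  Position 1 ('b'): new char, reset run to 1
  Position 2 ('c'): new char, reset run to 1
  Position 3 ('a'): new char, reset run to 1
  Position 4 ('a'): continues run of 'a', length=2
  Position 5 ('b'): new char, reset run to 1
  Position 6 ('b'): continues run of 'b', length=2
  Position 7 ('b'): continues run of 'b', length=3
Longest run: 'b' with length 3

3


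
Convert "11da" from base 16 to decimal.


Input: "11da" in base 16
Positional expansion:
  Digit '1' (value 1) x 16^3 = 4096
  Digit '1' (value 1) x 16^2 = 256
  Digit 'd' (value 13) x 16^1 = 208
  Digit 'a' (value 10) x 16^0 = 10
Sum = 4570

4570


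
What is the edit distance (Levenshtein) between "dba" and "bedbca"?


Computing edit distance: "dba" -> "bedbca"
DP table:
           b    e    d    b    c    a
      0    1    2    3    4    5    6
  d   1    1    2    2    3    4    5
  b   2    1    2    3    2    3    4
  a   3    2    2    3    3    3    3
Edit distance = dp[3][6] = 3

3


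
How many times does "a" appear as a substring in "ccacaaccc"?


Searching for "a" in "ccacaaccc"
Scanning each position:
  Position 0: "c" => no
  Position 1: "c" => no
  Position 2: "a" => MATCH
  Position 3: "c" => no
  Position 4: "a" => MATCH
  Position 5: "a" => MATCH
  Position 6: "c" => no
  Position 7: "c" => no
  Position 8: "c" => no
Total occurrences: 3

3


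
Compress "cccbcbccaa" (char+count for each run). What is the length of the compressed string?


Input: cccbcbccaa
Runs:
  'c' x 3 => "c3"
  'b' x 1 => "b1"
  'c' x 1 => "c1"
  'b' x 1 => "b1"
  'c' x 2 => "c2"
  'a' x 2 => "a2"
Compressed: "c3b1c1b1c2a2"
Compressed length: 12

12


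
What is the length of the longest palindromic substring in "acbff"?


Input: "acbff"
Checking substrings for palindromes:
  [3:5] "ff" (len 2) => palindrome
Longest palindromic substring: "ff" with length 2

2


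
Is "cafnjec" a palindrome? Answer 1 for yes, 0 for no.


Input: cafnjec
Reversed: cejnfac
  Compare pos 0 ('c') with pos 6 ('c'): match
  Compare pos 1 ('a') with pos 5 ('e'): MISMATCH
  Compare pos 2 ('f') with pos 4 ('j'): MISMATCH
Result: not a palindrome

0


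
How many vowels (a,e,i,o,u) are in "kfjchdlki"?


Input: kfjchdlki
Checking each character:
  'k' at position 0: consonant
  'f' at position 1: consonant
  'j' at position 2: consonant
  'c' at position 3: consonant
  'h' at position 4: consonant
  'd' at position 5: consonant
  'l' at position 6: consonant
  'k' at position 7: consonant
  'i' at position 8: vowel (running total: 1)
Total vowels: 1

1


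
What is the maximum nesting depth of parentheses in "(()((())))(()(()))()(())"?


Input: "(()((())))(()(()))()(())"
Tracking depth:
  Position 0 '(': depth becomes 1
  Position 1 '(': depth becomes 2
  Position 2 ')': depth becomes 1
  Position 3 '(': depth becomes 2
  Position 4 '(': depth becomes 3
  Position 5 '(': depth becomes 4
  Position 6 ')': depth becomes 3
  Position 7 ')': depth becomes 2
  Position 8 ')': depth becomes 1
  Position 9 ')': depth becomes 0
  Position 10 '(': depth becomes 1
  Position 11 '(': depth becomes 2
  Position 12 ')': depth becomes 1
  Position 13 '(': depth becomes 2
  Position 14 '(': depth becomes 3
  Position 15 ')': depth becomes 2
  Position 16 ')': depth becomes 1
  Position 17 ')': depth becomes 0
  Position 18 '(': depth becomes 1
  Position 19 ')': depth becomes 0
  Position 20 '(': depth becomes 1
  Position 21 '(': depth becomes 2
  Position 22 ')': depth becomes 1
  Position 23 ')': depth becomes 0
Maximum depth reached: 4

4


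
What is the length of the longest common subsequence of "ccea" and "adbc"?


LCS of "ccea" and "adbc"
DP table:
           a    d    b    c
      0    0    0    0    0
  c   0    0    0    0    1
  c   0    0    0    0    1
  e   0    0    0    0    1
  a   0    1    1    1    1
LCS length = dp[4][4] = 1

1


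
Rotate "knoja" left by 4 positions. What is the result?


Input: "knoja", rotate left by 4
First 4 characters: "knoj"
Remaining characters: "a"
Concatenate remaining + first: "a" + "knoj" = "aknoj"

aknoj


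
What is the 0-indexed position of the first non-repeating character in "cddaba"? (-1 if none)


Input: cddaba
Character frequencies:
  'a': 2
  'b': 1
  'c': 1
  'd': 2
Scanning left to right for freq == 1:
  Position 0 ('c'): unique! => answer = 0

0


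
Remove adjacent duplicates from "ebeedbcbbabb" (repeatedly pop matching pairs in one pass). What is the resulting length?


Input: ebeedbcbbabb
Stack-based adjacent duplicate removal:
  Read 'e': push. Stack: e
  Read 'b': push. Stack: eb
  Read 'e': push. Stack: ebe
  Read 'e': matches stack top 'e' => pop. Stack: eb
  Read 'd': push. Stack: ebd
  Read 'b': push. Stack: ebdb
  Read 'c': push. Stack: ebdbc
  Read 'b': push. Stack: ebdbcb
  Read 'b': matches stack top 'b' => pop. Stack: ebdbc
  Read 'a': push. Stack: ebdbca
  Read 'b': push. Stack: ebdbcab
  Read 'b': matches stack top 'b' => pop. Stack: ebdbca
Final stack: "ebdbca" (length 6)

6
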